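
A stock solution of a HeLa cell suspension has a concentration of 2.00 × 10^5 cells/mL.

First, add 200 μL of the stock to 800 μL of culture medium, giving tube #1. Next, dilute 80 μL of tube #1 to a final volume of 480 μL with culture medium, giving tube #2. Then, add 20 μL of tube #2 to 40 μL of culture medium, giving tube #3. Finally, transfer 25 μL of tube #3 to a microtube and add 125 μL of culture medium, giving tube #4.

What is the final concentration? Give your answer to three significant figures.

Step 1: 200 μL + 800 μL = 1000 μL total → factor 1000/200 = 5
Step 2: 80 μL brought to 480 μL → factor 480/80 = 6
Step 3: 20 μL + 40 μL = 60 μL total → factor 60/20 = 3
Step 4: 25 μL + 125 μL = 150 μL total → factor 150/25 = 6
Overall dilution factor = 5 × 6 × 3 × 6 = 540
Final = 2.00 × 10^5 cells/mL / 540 = 370 cells/mL

370 cells/mL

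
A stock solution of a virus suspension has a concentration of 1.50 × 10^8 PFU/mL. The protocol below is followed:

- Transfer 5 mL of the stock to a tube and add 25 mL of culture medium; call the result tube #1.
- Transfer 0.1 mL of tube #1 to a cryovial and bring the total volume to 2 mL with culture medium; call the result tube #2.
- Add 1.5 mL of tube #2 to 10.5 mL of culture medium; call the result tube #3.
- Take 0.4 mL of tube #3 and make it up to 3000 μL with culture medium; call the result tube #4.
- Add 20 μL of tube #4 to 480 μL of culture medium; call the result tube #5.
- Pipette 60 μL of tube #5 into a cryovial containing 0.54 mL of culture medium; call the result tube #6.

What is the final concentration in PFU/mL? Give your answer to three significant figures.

Step 1: 5 mL + 25 mL = 30 mL total → factor 30/5 = 6
Step 2: 0.1 mL brought to 2 mL → factor 2/0.1 = 20
Step 3: 1.5 mL + 10.5 mL = 12 mL total → factor 12/1.5 = 8
Step 4: 0.4 mL brought to 3000 μL → factor 3/0.4 = 7.5
Step 5: 20 μL + 480 μL = 500 μL total → factor 500/20 = 25
Step 6: 60 μL + 0.54 mL = 600 μL total → factor 600/60 = 10
Overall dilution factor = 6 × 20 × 8 × 7.5 × 25 × 10 = 1.8 × 10^6
Final = 1.50 × 10^8 PFU/mL / 1.8 × 10^6 = 83.3 PFU/mL

83.3 PFU/mL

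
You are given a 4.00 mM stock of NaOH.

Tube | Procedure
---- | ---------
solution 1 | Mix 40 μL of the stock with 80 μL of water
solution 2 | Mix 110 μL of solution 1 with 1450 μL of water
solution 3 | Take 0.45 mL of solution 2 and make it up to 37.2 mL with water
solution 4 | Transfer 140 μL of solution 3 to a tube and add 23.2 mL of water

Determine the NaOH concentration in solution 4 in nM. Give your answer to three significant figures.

Step 1: 40 μL + 80 μL = 120 μL total → factor 120/40 = 3
Step 2: 110 μL + 1450 μL = 1560 μL total → factor 1560/110 = 14.182
Step 3: 0.45 mL brought to 37.2 mL → factor 37.2/0.45 = 82.667
Step 4: 140 μL + 23.2 mL = 23340 μL total → factor 23340/140 = 166.71
Overall dilution factor = 3 × 14.182 × 82.667 × 166.71 = 5.8635 × 10^5
Final = 4.00 mM / 5.8635 × 10^5 = 6.822 × 10^-6 mM = 6.82 nM

6.82 nM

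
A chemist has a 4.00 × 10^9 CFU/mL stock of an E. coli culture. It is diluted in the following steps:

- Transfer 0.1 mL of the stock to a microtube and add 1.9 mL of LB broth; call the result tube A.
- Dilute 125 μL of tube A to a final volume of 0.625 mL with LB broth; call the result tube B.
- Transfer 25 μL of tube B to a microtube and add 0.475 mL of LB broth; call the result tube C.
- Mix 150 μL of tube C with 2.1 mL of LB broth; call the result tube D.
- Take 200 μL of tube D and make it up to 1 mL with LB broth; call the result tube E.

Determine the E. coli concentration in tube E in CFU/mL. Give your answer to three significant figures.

Step 1: 0.1 mL + 1.9 mL = 2 mL total → factor 2/0.1 = 20
Step 2: 125 μL brought to 0.625 mL → factor 625/125 = 5
Step 3: 25 μL + 0.475 mL = 500 μL total → factor 500/25 = 20
Step 4: 150 μL + 2.1 mL = 2250 μL total → factor 2250/150 = 15
Step 5: 200 μL brought to 1 mL → factor 1000/200 = 5
Overall dilution factor = 20 × 5 × 20 × 15 × 5 = 1.5 × 10^5
Final = 4.00 × 10^9 CFU/mL / 1.5 × 10^5 = 2.67 × 10^4 CFU/mL

2.67 × 10^4 CFU/mL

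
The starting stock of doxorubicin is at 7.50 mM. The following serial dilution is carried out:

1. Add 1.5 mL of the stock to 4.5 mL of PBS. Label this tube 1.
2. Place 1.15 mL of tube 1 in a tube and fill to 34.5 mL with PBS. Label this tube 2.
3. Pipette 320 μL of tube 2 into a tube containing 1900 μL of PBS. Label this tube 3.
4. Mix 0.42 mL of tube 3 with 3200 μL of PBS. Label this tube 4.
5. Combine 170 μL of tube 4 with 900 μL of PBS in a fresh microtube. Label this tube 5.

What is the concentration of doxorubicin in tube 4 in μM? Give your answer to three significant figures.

Step 1: 1.5 mL + 4.5 mL = 6 mL total → factor 6/1.5 = 4
Step 2: 1.15 mL brought to 34.5 mL → factor 34.5/1.15 = 30
Step 3: 320 μL + 1900 μL = 2220 μL total → factor 2220/320 = 6.9375
Step 4: 0.42 mL + 3200 μL = 3.62 mL total → factor 3.62/0.42 = 8.619
Dilution factor through tube 4 = 4 × 30 × 6.9375 × 8.619 = 7175.4
[tube 4] = 7.50 mM / 7175.4 = 0.001045 mM = 1.05 μM

1.05 μM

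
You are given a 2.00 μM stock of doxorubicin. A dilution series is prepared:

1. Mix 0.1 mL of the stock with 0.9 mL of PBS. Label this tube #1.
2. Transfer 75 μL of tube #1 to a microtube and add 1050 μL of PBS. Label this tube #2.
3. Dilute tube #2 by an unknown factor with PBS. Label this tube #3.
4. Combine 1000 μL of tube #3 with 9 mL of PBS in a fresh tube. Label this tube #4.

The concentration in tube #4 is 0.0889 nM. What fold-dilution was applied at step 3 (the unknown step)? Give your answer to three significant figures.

15.0-fold

Step 1: 0.1 mL + 0.9 mL = 1 mL total → factor 1/0.1 = 10
Step 2: 75 μL + 1050 μL = 1125 μL total → factor 1125/75 = 15
Step 3: unknown factor x
Step 4: 1000 μL + 9 mL = 10000 μL total → factor 10000/1000 = 10
Product of known-step factors = 1500
Overall factor = 2.00 μM / (0.0889 nM) = 22497
x = 22497 / 1500 = 15.0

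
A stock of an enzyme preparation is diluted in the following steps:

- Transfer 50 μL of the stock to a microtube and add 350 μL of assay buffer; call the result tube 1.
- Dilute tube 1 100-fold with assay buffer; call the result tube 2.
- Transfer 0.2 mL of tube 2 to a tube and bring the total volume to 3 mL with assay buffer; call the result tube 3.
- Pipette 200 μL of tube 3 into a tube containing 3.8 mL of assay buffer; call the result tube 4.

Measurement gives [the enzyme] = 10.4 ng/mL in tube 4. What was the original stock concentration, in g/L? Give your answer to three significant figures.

2.50 g/L

Step 1: 50 μL + 350 μL = 400 μL total → factor 400/50 = 8
Step 2: 100-fold → factor 100
Step 3: 0.2 mL brought to 3 mL → factor 3/0.2 = 15
Step 4: 200 μL + 3.8 mL = 4000 μL total → factor 4000/200 = 20
Overall dilution factor = 8 × 100 × 15 × 20 = 2.4 × 10^5
Stock = 10.4 ng/mL × 2.4 × 10^5 = 2.496 × 10^6 ng/mL = 2.50 g/L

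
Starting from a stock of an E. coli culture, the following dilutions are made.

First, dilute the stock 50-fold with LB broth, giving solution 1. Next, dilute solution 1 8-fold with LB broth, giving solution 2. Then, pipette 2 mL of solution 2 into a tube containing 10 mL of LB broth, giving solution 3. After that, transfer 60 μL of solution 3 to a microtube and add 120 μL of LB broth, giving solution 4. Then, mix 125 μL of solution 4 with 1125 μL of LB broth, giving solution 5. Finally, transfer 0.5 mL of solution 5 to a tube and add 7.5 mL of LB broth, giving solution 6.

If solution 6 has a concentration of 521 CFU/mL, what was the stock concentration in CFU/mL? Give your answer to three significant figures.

Step 1: 50-fold → factor 50
Step 2: 8-fold → factor 8
Step 3: 2 mL + 10 mL = 12 mL total → factor 12/2 = 6
Step 4: 60 μL + 120 μL = 180 μL total → factor 180/60 = 3
Step 5: 125 μL + 1125 μL = 1250 μL total → factor 1250/125 = 10
Step 6: 0.5 mL + 7.5 mL = 8 mL total → factor 8/0.5 = 16
Overall dilution factor = 50 × 8 × 6 × 3 × 10 × 16 = 1.152 × 10^6
Stock = 521 CFU/mL × 1.152 × 10^6 = 6.00 × 10^8 CFU/mL

6.00 × 10^8 CFU/mL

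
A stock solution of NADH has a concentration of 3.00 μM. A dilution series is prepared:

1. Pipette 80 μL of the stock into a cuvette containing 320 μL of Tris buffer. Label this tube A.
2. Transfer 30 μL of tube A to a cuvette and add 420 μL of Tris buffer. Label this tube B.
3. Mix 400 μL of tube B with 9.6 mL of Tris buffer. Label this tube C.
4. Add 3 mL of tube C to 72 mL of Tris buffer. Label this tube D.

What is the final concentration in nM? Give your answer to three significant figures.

Step 1: 80 μL + 320 μL = 400 μL total → factor 400/80 = 5
Step 2: 30 μL + 420 μL = 450 μL total → factor 450/30 = 15
Step 3: 400 μL + 9.6 mL = 10000 μL total → factor 10000/400 = 25
Step 4: 3 mL + 72 mL = 75 mL total → factor 75/3 = 25
Overall dilution factor = 5 × 15 × 25 × 25 = 46875
Final = 3.00 μM / 46875 = 6.400 × 10^-5 μM = 0.0640 nM

0.0640 nM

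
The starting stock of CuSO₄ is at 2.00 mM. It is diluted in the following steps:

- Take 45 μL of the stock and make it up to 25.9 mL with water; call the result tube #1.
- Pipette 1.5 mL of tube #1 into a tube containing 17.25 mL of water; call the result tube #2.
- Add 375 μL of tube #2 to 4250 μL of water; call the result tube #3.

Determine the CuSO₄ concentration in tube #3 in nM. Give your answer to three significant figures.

22.5 nM

Step 1: 45 μL brought to 25.9 mL → factor 25900/45 = 575.56
Step 2: 1.5 mL + 17.25 mL = 18.75 mL total → factor 18.75/1.5 = 12.5
Step 3: 375 μL + 4250 μL = 4625 μL total → factor 4625/375 = 12.333
Overall dilution factor = 575.56 × 12.5 × 12.333 = 88731
Final = 2.00 mM / 88731 = 2.254 × 10^-5 mM = 22.5 nM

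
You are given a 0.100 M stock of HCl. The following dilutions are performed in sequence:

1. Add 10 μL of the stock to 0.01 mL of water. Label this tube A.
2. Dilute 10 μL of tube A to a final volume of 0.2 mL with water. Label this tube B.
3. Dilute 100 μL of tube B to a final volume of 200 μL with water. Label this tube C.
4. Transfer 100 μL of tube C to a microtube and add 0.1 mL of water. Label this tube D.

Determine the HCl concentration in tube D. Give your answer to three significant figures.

0.000625 M

Step 1: 10 μL + 0.01 mL = 20 μL total → factor 20/10 = 2
Step 2: 10 μL brought to 0.2 mL → factor 200/10 = 20
Step 3: 100 μL brought to 200 μL → factor 200/100 = 2
Step 4: 100 μL + 0.1 mL = 200 μL total → factor 200/100 = 2
Overall dilution factor = 2 × 20 × 2 × 2 = 160
Final = 0.100 M / 160 = 0.000625 M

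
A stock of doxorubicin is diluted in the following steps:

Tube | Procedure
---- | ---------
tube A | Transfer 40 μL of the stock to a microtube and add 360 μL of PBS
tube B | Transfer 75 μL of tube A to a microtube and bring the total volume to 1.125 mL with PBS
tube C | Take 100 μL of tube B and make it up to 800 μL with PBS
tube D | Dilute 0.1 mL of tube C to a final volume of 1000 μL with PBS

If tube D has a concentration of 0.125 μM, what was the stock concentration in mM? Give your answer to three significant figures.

1.50 mM

Step 1: 40 μL + 360 μL = 400 μL total → factor 400/40 = 10
Step 2: 75 μL brought to 1.125 mL → factor 1125/75 = 15
Step 3: 100 μL brought to 800 μL → factor 800/100 = 8
Step 4: 0.1 mL brought to 1000 μL → factor 1/0.1 = 10
Overall dilution factor = 10 × 15 × 8 × 10 = 12000
Stock = 0.125 μM × 12000 = 1500 μM = 1.50 mM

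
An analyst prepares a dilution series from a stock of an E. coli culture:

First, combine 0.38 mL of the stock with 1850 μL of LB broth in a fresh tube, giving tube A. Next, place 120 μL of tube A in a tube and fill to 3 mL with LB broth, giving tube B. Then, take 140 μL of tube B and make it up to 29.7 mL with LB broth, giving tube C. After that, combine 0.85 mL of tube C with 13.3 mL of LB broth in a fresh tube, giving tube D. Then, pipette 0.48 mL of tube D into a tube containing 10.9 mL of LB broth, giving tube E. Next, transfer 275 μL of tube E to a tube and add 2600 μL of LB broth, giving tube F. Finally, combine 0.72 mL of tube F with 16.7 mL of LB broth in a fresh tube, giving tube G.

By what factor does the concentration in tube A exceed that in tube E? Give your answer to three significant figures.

Step 1: 0.38 mL + 1850 μL = 2.23 mL total → factor 2.23/0.38 = 5.8684
Step 2: 120 μL brought to 3 mL → factor 3000/120 = 25
Step 3: 140 μL brought to 29.7 mL → factor 29700/140 = 212.14
Step 4: 0.85 mL + 13.3 mL = 14.15 mL total → factor 14.15/0.85 = 16.647
Step 5: 0.48 mL + 10.9 mL = 11.38 mL total → factor 11.38/0.48 = 23.708
Dilution factor to tube A = 5.8684; to tube E = 1.2284 × 10^7
[tube A]/[tube E] = (factor to tube E)/(factor to tube A) = 1.2284 × 10^7/5.8684 = 2.09 × 10^6

2.09 × 10^6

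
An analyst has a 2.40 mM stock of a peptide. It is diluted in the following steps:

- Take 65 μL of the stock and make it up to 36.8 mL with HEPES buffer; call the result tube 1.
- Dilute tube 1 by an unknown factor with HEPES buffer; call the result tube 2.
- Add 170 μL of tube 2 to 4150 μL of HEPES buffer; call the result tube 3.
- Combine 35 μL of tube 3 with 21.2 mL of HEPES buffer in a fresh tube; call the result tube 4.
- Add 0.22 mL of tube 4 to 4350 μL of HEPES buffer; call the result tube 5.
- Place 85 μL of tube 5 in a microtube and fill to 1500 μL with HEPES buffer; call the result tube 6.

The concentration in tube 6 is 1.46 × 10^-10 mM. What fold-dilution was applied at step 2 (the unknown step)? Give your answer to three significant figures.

5.14-fold

Step 1: 65 μL brought to 36.8 mL → factor 36800/65 = 566.15
Step 2: unknown factor x
Step 3: 170 μL + 4150 μL = 4320 μL total → factor 4320/170 = 25.412
Step 4: 35 μL + 21.2 mL = 21235 μL total → factor 21235/35 = 606.71
Step 5: 0.22 mL + 4350 μL = 4.57 mL total → factor 4.57/0.22 = 20.773
Step 6: 85 μL brought to 1500 μL → factor 1500/85 = 17.647
Product of known-step factors = 3.1998 × 10^9
Overall factor = 2.40 mM / (1.46 × 10^-10 mM) = 1.6438 × 10^10
x = 1.6438 × 10^10 / 3.1998 × 10^9 = 5.14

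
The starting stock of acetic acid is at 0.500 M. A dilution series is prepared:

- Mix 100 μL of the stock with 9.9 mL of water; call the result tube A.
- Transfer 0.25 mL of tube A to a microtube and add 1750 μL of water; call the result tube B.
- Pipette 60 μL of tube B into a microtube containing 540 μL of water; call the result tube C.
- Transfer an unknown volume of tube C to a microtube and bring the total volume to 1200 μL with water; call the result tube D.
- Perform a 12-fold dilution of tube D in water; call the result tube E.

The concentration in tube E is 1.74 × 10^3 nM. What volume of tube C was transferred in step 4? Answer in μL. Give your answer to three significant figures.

Step 1: 100 μL + 9.9 mL = 10000 μL total → factor 10000/100 = 100
Step 2: 0.25 mL + 1750 μL = 2 mL total → factor 2/0.25 = 8
Step 3: 60 μL + 540 μL = 600 μL total → factor 600/60 = 10
Step 4: v brought to 1200 μL → factor = 1200 μL/v
Step 5: 12-fold → factor 12
Product of known-step factors = 96000
Overall factor = 0.500 M / (1.74 × 10^3 nM) = 2.8736 × 10^5
Step-4 factor = 2.8736 × 10^5 / 96000 = 2.9933
v = 1200 μL / 2.9933 = 401 μL

401 μL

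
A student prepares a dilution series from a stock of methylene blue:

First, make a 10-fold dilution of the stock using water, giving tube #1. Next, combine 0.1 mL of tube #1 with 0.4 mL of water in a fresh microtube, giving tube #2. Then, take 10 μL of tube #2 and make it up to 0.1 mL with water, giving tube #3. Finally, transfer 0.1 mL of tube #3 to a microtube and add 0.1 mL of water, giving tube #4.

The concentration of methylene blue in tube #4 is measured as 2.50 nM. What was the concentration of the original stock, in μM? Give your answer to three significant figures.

2.50 μM

Step 1: 10-fold → factor 10
Step 2: 0.1 mL + 0.4 mL = 0.5 mL total → factor 0.5/0.1 = 5
Step 3: 10 μL brought to 0.1 mL → factor 100/10 = 10
Step 4: 0.1 mL + 0.1 mL = 0.2 mL total → factor 0.2/0.1 = 2
Overall dilution factor = 10 × 5 × 10 × 2 = 1000
Stock = 2.50 nM × 1000 = 2500 nM = 2.50 μM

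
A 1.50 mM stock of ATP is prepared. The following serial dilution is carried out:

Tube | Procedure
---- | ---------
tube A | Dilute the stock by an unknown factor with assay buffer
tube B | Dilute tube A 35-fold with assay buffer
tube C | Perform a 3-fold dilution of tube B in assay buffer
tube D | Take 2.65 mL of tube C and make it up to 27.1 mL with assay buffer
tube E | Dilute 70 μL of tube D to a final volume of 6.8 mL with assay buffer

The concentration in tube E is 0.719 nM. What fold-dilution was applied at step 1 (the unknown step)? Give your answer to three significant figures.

20.0-fold

Step 1: unknown factor x
Step 2: 35-fold → factor 35
Step 3: 3-fold → factor 3
Step 4: 2.65 mL brought to 27.1 mL → factor 27.1/2.65 = 10.226
Step 5: 70 μL brought to 6.8 mL → factor 6800/70 = 97.143
Product of known-step factors = 1.0431 × 10^5
Overall factor = 1.50 mM / (0.719 nM) = 2.0862 × 10^6
x = 2.0862 × 10^6 / 1.0431 × 10^5 = 20.0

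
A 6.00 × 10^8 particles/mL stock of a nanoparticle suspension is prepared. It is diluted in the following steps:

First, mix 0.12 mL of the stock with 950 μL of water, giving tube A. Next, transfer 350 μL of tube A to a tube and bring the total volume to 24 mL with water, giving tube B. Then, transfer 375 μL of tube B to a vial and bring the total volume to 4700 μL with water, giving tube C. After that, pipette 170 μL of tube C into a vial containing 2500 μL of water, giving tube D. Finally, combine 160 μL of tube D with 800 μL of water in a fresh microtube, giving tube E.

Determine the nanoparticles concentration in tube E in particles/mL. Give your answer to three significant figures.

Step 1: 0.12 mL + 950 μL = 1.07 mL total → factor 1.07/0.12 = 8.9167
Step 2: 350 μL brought to 24 mL → factor 24000/350 = 68.571
Step 3: 375 μL brought to 4700 μL → factor 4700/375 = 12.533
Step 4: 170 μL + 2500 μL = 2670 μL total → factor 2670/170 = 15.706
Step 5: 160 μL + 800 μL = 960 μL total → factor 960/160 = 6
Overall dilution factor = 8.9167 × 68.571 × 12.533 × 15.706 × 6 = 7.2215 × 10^5
Final = 6.00 × 10^8 particles/mL / 7.2215 × 10^5 = 831 particles/mL

831 particles/mL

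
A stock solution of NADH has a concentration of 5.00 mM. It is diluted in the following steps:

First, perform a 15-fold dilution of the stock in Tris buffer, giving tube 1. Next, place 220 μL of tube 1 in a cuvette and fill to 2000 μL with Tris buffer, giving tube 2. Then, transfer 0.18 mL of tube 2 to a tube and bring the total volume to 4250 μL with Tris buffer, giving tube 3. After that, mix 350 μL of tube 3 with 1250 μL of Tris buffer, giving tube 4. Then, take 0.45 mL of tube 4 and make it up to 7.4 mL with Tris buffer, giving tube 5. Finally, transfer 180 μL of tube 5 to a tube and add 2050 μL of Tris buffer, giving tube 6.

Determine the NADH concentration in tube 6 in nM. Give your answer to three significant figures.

Step 1: 15-fold → factor 15
Step 2: 220 μL brought to 2000 μL → factor 2000/220 = 9.0909
Step 3: 0.18 mL brought to 4250 μL → factor 4.25/0.18 = 23.611
Step 4: 350 μL + 1250 μL = 1600 μL total → factor 1600/350 = 4.5714
Step 5: 0.45 mL brought to 7.4 mL → factor 7.4/0.45 = 16.444
Step 6: 180 μL + 2050 μL = 2230 μL total → factor 2230/180 = 12.389
Overall dilution factor = 15 × 9.0909 × 23.611 × 4.5714 × 16.444 × 12.389 = 2.9986 × 10^6
Final = 5.00 mM / 2.9986 × 10^6 = 1.667 × 10^-6 mM = 1.67 nM

1.67 nM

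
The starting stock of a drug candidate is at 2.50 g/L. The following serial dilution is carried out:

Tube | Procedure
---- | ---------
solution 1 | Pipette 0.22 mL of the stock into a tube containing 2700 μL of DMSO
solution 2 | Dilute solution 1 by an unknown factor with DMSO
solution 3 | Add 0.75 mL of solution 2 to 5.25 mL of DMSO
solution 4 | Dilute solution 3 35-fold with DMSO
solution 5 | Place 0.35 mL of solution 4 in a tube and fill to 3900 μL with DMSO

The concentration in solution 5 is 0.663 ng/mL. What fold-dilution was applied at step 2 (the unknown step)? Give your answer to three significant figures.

Step 1: 0.22 mL + 2700 μL = 2.92 mL total → factor 2.92/0.22 = 13.273
Step 2: unknown factor x
Step 3: 0.75 mL + 5.25 mL = 6 mL total → factor 6/0.75 = 8
Step 4: 35-fold → factor 35
Step 5: 0.35 mL brought to 3900 μL → factor 3.9/0.35 = 11.143
Product of known-step factors = 41411
Overall factor = 2.50 g/L / (0.663 ng/mL) = 3.7707 × 10^6
x = 3.7707 × 10^6 / 41411 = 91.1

91.1-fold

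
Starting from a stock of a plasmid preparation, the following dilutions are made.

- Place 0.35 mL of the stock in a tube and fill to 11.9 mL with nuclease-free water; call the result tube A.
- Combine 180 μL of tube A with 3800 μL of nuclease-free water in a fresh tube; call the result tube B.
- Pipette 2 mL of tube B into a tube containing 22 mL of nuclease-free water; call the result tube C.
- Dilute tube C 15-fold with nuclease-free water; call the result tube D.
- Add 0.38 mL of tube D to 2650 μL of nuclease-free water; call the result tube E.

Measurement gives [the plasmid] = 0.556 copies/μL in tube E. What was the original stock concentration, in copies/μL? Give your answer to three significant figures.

6.00 × 10^5 copies/μL

Step 1: 0.35 mL brought to 11.9 mL → factor 11.9/0.35 = 34
Step 2: 180 μL + 3800 μL = 3980 μL total → factor 3980/180 = 22.111
Step 3: 2 mL + 22 mL = 24 mL total → factor 24/2 = 12
Step 4: 15-fold → factor 15
Step 5: 0.38 mL + 2650 μL = 3.03 mL total → factor 3.03/0.38 = 7.9737
Overall dilution factor = 34 × 22.111 × 12 × 15 × 7.9737 = 1.079 × 10^6
Stock = 0.556 copies/μL × 1.079 × 10^6 = 6.00 × 10^5 copies/μL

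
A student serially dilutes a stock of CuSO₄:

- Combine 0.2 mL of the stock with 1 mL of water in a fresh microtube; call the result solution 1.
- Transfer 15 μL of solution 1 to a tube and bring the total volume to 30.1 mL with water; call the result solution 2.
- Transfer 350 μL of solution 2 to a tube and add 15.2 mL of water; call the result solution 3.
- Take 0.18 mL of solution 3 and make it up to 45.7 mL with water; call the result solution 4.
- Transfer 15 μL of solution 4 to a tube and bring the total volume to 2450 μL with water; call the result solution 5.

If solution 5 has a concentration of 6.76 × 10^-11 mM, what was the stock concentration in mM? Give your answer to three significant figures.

1.50 mM

Step 1: 0.2 mL + 1 mL = 1.2 mL total → factor 1.2/0.2 = 6
Step 2: 15 μL brought to 30.1 mL → factor 30100/15 = 2006.7
Step 3: 350 μL + 15.2 mL = 15550 μL total → factor 15550/350 = 44.429
Step 4: 0.18 mL brought to 45.7 mL → factor 45.7/0.18 = 253.89
Step 5: 15 μL brought to 2450 μL → factor 2450/15 = 163.33
Overall dilution factor = 6 × 2006.7 × 44.429 × 253.89 × 163.33 = 2.2182 × 10^10
Stock = 6.76 × 10^-11 mM × 2.2182 × 10^10 = 1.50 mM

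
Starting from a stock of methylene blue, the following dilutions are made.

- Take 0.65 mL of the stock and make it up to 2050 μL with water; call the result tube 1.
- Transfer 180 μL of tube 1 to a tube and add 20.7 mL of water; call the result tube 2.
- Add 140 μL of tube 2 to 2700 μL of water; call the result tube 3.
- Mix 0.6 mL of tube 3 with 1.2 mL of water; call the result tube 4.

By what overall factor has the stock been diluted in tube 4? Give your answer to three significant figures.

Step 1: 0.65 mL brought to 2050 μL → factor 2.05/0.65 = 3.1538
Step 2: 180 μL + 20.7 mL = 20880 μL total → factor 20880/180 = 116
Step 3: 140 μL + 2700 μL = 2840 μL total → factor 2840/140 = 20.286
Step 4: 0.6 mL + 1.2 mL = 1.8 mL total → factor 1.8/0.6 = 3
Overall dilution factor = 3.1538 × 116 × 20.286 × 3 = 22264

2.23 × 10^4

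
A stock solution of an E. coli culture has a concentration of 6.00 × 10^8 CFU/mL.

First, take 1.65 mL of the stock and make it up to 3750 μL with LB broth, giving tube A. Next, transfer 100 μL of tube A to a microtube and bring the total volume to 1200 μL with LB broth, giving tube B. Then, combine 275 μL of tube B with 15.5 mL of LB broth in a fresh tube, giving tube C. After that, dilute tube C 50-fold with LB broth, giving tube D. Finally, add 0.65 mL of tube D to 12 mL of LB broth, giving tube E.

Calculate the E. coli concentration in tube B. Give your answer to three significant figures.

Step 1: 1.65 mL brought to 3750 μL → factor 3.75/1.65 = 2.2727
Step 2: 100 μL brought to 1200 μL → factor 1200/100 = 12
Dilution factor through tube B = 2.2727 × 12 = 27.273
[tube B] = 6.00 × 10^8 CFU/mL / 27.273 = 2.20 × 10^7 CFU/mL

2.20 × 10^7 CFU/mL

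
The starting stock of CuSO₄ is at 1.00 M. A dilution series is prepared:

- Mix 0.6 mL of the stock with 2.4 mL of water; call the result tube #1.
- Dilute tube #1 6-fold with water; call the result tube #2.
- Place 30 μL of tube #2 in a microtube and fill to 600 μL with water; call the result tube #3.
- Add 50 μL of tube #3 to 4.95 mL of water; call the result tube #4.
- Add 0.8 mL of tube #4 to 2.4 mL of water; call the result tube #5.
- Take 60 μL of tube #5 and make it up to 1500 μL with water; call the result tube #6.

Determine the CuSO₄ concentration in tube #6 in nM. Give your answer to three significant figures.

167 nM

Step 1: 0.6 mL + 2.4 mL = 3 mL total → factor 3/0.6 = 5
Step 2: 6-fold → factor 6
Step 3: 30 μL brought to 600 μL → factor 600/30 = 20
Step 4: 50 μL + 4.95 mL = 5000 μL total → factor 5000/50 = 100
Step 5: 0.8 mL + 2.4 mL = 3.2 mL total → factor 3.2/0.8 = 4
Step 6: 60 μL brought to 1500 μL → factor 1500/60 = 25
Overall dilution factor = 5 × 6 × 20 × 100 × 4 × 25 = 6 × 10^6
Final = 1.00 M / 6 × 10^6 = 1.667 × 10^-7 M = 167 nM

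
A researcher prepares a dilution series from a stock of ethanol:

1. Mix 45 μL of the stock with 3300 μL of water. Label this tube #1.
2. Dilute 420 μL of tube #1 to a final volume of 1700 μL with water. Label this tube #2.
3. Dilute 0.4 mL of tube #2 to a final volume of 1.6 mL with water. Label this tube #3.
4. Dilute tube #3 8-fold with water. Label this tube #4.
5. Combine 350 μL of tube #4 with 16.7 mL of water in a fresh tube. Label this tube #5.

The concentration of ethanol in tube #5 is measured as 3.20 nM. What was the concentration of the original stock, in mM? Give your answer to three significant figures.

Step 1: 45 μL + 3300 μL = 3345 μL total → factor 3345/45 = 74.333
Step 2: 420 μL brought to 1700 μL → factor 1700/420 = 4.0476
Step 3: 0.4 mL brought to 1.6 mL → factor 1.6/0.4 = 4
Step 4: 8-fold → factor 8
Step 5: 350 μL + 16.7 mL = 17050 μL total → factor 17050/350 = 48.714
Overall dilution factor = 74.333 × 4.0476 × 4 × 8 × 48.714 = 4.6902 × 10^5
Stock = 3.20 nM × 4.6902 × 10^5 = 1.501 × 10^6 nM = 1.50 mM

1.50 mM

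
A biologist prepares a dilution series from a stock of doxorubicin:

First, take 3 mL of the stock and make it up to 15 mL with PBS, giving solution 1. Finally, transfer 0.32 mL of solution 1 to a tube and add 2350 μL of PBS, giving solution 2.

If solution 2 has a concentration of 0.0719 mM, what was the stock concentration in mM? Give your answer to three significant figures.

Step 1: 3 mL brought to 15 mL → factor 15/3 = 5
Step 2: 0.32 mL + 2350 μL = 2.67 mL total → factor 2.67/0.32 = 8.3438
Overall dilution factor = 5 × 8.3438 = 41.719
Stock = 0.0719 mM × 41.719 = 3.00 mM

3.00 mM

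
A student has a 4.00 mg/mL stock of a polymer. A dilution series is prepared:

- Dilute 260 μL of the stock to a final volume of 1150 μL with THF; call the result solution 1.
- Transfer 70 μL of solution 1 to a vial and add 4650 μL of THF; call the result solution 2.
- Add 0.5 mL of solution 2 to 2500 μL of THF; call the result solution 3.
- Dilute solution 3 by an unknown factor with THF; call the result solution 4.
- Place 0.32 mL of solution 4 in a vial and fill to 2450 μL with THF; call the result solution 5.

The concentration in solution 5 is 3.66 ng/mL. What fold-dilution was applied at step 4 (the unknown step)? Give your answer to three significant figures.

79.8-fold

Step 1: 260 μL brought to 1150 μL → factor 1150/260 = 4.4231
Step 2: 70 μL + 4650 μL = 4720 μL total → factor 4720/70 = 67.429
Step 3: 0.5 mL + 2500 μL = 3 mL total → factor 3/0.5 = 6
Step 4: unknown factor x
Step 5: 0.32 mL brought to 2450 μL → factor 2.45/0.32 = 7.6562
Product of known-step factors = 13700
Overall factor = 4.00 mg/mL / (3.66 ng/mL) = 1.0929 × 10^6
x = 1.0929 × 10^6 / 13700 = 79.8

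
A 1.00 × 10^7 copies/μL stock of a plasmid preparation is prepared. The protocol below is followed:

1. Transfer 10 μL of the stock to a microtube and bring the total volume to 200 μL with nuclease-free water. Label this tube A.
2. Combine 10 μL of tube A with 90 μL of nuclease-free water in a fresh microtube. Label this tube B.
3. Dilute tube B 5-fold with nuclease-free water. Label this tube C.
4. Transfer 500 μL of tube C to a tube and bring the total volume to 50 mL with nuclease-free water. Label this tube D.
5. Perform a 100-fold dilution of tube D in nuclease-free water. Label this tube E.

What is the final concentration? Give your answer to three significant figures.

Step 1: 10 μL brought to 200 μL → factor 200/10 = 20
Step 2: 10 μL + 90 μL = 100 μL total → factor 100/10 = 10
Step 3: 5-fold → factor 5
Step 4: 500 μL brought to 50 mL → factor 50000/500 = 100
Step 5: 100-fold → factor 100
Overall dilution factor = 20 × 10 × 5 × 100 × 100 = 1 × 10^7
Final = 1.00 × 10^7 copies/μL / 1 × 10^7 = 1.00 copies/μL

1.00 copies/μL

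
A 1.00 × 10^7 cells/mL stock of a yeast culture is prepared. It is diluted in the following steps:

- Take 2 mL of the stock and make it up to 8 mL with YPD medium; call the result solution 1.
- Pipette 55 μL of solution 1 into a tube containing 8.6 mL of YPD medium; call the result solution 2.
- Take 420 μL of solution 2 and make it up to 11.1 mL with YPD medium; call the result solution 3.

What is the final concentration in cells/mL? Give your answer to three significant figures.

601 cells/mL

Step 1: 2 mL brought to 8 mL → factor 8/2 = 4
Step 2: 55 μL + 8.6 mL = 8655 μL total → factor 8655/55 = 157.36
Step 3: 420 μL brought to 11.1 mL → factor 11100/420 = 26.429
Overall dilution factor = 4 × 157.36 × 26.429 = 16636
Final = 1.00 × 10^7 cells/mL / 16636 = 601 cells/mL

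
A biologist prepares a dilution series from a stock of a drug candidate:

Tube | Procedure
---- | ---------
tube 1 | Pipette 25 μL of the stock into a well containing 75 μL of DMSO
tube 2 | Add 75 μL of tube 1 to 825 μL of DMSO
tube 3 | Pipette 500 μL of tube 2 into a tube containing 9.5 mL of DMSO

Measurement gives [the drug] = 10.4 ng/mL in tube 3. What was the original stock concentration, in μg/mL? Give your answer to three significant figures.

9.98 μg/mL

Step 1: 25 μL + 75 μL = 100 μL total → factor 100/25 = 4
Step 2: 75 μL + 825 μL = 900 μL total → factor 900/75 = 12
Step 3: 500 μL + 9.5 mL = 10000 μL total → factor 10000/500 = 20
Overall dilution factor = 4 × 12 × 20 = 960
Stock = 10.4 ng/mL × 960 = 9984 ng/mL = 9.98 μg/mL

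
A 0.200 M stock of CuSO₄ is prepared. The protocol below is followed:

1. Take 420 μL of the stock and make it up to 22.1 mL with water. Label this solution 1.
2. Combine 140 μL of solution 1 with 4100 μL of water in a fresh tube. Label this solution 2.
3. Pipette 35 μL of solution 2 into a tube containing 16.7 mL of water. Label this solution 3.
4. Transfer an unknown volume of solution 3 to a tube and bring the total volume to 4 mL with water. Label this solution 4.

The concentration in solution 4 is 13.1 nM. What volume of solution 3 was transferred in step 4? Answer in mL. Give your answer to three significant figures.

0.200 mL

Step 1: 420 μL brought to 22.1 mL → factor 22100/420 = 52.619
Step 2: 140 μL + 4100 μL = 4240 μL total → factor 4240/140 = 30.286
Step 3: 35 μL + 16.7 mL = 16735 μL total → factor 16735/35 = 478.14
Step 4: v brought to 4 mL → factor = 4 mL/v
Product of known-step factors = 7.6197 × 10^5
Overall factor = 0.200 M / (13.1 nM) = 1.5267 × 10^7
Step-4 factor = 1.5267 × 10^7 / 7.6197 × 10^5 = 20.036
v = 4 mL / 20.036 = 0.200 mL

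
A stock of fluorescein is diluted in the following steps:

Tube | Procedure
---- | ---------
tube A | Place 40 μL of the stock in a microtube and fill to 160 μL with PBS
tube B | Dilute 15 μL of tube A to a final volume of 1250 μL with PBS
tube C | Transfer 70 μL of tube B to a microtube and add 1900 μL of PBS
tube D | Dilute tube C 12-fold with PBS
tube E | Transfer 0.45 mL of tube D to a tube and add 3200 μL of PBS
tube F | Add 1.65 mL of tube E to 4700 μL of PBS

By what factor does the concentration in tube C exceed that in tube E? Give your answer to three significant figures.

97.3

Step 1: 40 μL brought to 160 μL → factor 160/40 = 4
Step 2: 15 μL brought to 1250 μL → factor 1250/15 = 83.333
Step 3: 70 μL + 1900 μL = 1970 μL total → factor 1970/70 = 28.143
Step 4: 12-fold → factor 12
Step 5: 0.45 mL + 3200 μL = 3.65 mL total → factor 3.65/0.45 = 8.1111
Dilution factor to tube C = 9381; to tube E = 9.1308 × 10^5
[tube C]/[tube E] = (factor to tube E)/(factor to tube C) = 9.1308 × 10^5/9381 = 97.3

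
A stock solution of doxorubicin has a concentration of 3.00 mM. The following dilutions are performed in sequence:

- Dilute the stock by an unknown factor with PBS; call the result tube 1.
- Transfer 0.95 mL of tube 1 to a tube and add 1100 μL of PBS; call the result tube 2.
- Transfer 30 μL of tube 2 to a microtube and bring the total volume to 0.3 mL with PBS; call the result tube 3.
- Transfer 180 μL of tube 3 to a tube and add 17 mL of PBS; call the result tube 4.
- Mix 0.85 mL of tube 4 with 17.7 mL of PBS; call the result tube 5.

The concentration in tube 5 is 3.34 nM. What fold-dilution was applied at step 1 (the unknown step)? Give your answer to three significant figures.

Step 1: unknown factor x
Step 2: 0.95 mL + 1100 μL = 2.05 mL total → factor 2.05/0.95 = 2.1579
Step 3: 30 μL brought to 0.3 mL → factor 300/30 = 10
Step 4: 180 μL + 17 mL = 17180 μL total → factor 17180/180 = 95.444
Step 5: 0.85 mL + 17.7 mL = 18.55 mL total → factor 18.55/0.85 = 21.824
Product of known-step factors = 44948
Overall factor = 3.00 mM / (3.34 nM) = 8.982 × 10^5
x = 8.982 × 10^5 / 44948 = 20.0

20.0-fold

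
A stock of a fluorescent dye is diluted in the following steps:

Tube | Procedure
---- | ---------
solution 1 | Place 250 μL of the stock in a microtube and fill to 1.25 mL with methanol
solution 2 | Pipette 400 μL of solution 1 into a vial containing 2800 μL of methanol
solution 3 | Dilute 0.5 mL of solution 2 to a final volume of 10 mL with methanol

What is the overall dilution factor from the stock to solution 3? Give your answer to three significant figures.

Step 1: 250 μL brought to 1.25 mL → factor 1250/250 = 5
Step 2: 400 μL + 2800 μL = 3200 μL total → factor 3200/400 = 8
Step 3: 0.5 mL brought to 10 mL → factor 10/0.5 = 20
Overall dilution factor = 5 × 8 × 20 = 800

800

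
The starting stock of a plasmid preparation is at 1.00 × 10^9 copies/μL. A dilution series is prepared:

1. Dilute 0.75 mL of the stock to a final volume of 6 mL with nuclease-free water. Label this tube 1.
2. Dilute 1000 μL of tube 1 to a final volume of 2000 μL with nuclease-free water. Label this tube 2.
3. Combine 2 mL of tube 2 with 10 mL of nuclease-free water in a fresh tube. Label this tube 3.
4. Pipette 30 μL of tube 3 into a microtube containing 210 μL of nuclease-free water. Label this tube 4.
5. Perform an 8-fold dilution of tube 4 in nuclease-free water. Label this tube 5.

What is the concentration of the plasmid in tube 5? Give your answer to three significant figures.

Step 1: 0.75 mL brought to 6 mL → factor 6/0.75 = 8
Step 2: 1000 μL brought to 2000 μL → factor 2000/1000 = 2
Step 3: 2 mL + 10 mL = 12 mL total → factor 12/2 = 6
Step 4: 30 μL + 210 μL = 240 μL total → factor 240/30 = 8
Step 5: 8-fold → factor 8
Overall dilution factor = 8 × 2 × 6 × 8 × 8 = 6144
Final = 1.00 × 10^9 copies/μL / 6144 = 1.63 × 10^5 copies/μL

1.63 × 10^5 copies/μL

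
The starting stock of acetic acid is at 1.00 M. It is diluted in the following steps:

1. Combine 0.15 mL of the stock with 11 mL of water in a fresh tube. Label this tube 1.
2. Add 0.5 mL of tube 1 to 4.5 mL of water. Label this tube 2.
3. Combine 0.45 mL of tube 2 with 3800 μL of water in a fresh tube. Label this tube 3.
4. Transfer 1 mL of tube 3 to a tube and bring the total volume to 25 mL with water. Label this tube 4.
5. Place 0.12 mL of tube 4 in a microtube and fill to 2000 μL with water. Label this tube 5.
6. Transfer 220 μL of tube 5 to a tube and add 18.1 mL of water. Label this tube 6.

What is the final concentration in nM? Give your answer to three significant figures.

Step 1: 0.15 mL + 11 mL = 11.15 mL total → factor 11.15/0.15 = 74.333
Step 2: 0.5 mL + 4.5 mL = 5 mL total → factor 5/0.5 = 10
Step 3: 0.45 mL + 3800 μL = 4.25 mL total → factor 4.25/0.45 = 9.4444
Step 4: 1 mL brought to 25 mL → factor 25/1 = 25
Step 5: 0.12 mL brought to 2000 μL → factor 2/0.12 = 16.667
Step 6: 220 μL + 18.1 mL = 18320 μL total → factor 18320/220 = 83.273
Overall dilution factor = 74.333 × 10 × 9.4444 × 25 × 16.667 × 83.273 = 2.4359 × 10^8
Final = 1.00 M / 2.4359 × 10^8 = 4.105 × 10^-9 M = 4.11 nM

4.11 nM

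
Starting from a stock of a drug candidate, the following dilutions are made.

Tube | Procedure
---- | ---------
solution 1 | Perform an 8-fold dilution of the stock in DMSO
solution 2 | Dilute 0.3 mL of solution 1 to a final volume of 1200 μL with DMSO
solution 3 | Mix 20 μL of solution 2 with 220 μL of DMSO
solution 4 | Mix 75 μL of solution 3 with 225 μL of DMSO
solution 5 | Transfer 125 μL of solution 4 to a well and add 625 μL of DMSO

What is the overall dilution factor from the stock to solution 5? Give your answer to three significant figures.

9.22 × 10^3

Step 1: 8-fold → factor 8
Step 2: 0.3 mL brought to 1200 μL → factor 1.2/0.3 = 4
Step 3: 20 μL + 220 μL = 240 μL total → factor 240/20 = 12
Step 4: 75 μL + 225 μL = 300 μL total → factor 300/75 = 4
Step 5: 125 μL + 625 μL = 750 μL total → factor 750/125 = 6
Overall dilution factor = 8 × 4 × 12 × 4 × 6 = 9216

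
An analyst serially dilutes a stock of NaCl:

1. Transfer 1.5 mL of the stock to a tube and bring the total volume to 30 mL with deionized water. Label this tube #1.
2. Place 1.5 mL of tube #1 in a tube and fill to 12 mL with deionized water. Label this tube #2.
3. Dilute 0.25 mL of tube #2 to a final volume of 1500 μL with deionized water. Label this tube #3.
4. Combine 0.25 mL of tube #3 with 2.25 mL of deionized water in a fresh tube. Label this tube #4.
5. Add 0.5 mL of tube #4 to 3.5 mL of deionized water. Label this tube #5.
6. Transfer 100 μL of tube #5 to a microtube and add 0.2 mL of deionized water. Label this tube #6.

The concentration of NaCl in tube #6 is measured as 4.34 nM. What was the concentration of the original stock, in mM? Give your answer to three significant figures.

Step 1: 1.5 mL brought to 30 mL → factor 30/1.5 = 20
Step 2: 1.5 mL brought to 12 mL → factor 12/1.5 = 8
Step 3: 0.25 mL brought to 1500 μL → factor 1.5/0.25 = 6
Step 4: 0.25 mL + 2.25 mL = 2.5 mL total → factor 2.5/0.25 = 10
Step 5: 0.5 mL + 3.5 mL = 4 mL total → factor 4/0.5 = 8
Step 6: 100 μL + 0.2 mL = 300 μL total → factor 300/100 = 3
Overall dilution factor = 20 × 8 × 6 × 10 × 8 × 3 = 2.304 × 10^5
Stock = 4.34 nM × 2.304 × 10^5 = 9.999 × 10^5 nM = 1.00 mM

1.00 mM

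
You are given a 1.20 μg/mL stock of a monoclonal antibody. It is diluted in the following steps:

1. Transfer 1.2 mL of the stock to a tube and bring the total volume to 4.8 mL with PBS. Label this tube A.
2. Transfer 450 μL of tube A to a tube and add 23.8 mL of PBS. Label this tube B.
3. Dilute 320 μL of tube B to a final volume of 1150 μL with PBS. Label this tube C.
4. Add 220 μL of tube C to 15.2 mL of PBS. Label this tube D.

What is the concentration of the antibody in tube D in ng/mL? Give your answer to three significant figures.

0.0221 ng/mL

Step 1: 1.2 mL brought to 4.8 mL → factor 4.8/1.2 = 4
Step 2: 450 μL + 23.8 mL = 24250 μL total → factor 24250/450 = 53.889
Step 3: 320 μL brought to 1150 μL → factor 1150/320 = 3.5938
Step 4: 220 μL + 15.2 mL = 15420 μL total → factor 15420/220 = 70.091
Overall dilution factor = 4 × 53.889 × 3.5938 × 70.091 = 54296
Final = 1.20 μg/mL / 54296 = 2.210 × 10^-5 μg/mL = 0.0221 ng/mL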